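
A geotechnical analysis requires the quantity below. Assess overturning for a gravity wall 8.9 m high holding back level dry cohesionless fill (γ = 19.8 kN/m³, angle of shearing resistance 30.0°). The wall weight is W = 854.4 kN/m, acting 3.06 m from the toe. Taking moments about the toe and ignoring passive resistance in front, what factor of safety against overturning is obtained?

3.37

K_a = tan²(45° − 30.0°/2) = 0.3333.
P_a = ½K_aγH² = 0.5×0.3333×19.8×8.9² = 261.4 kN/m, acting at H/3 = 2.967 m above the base.
Overturning moment M_o = P_a × H/3 = 261.4 × 2.967 = 775.5.
Resisting moment M_r = W × 3.06 = 854.4 × 3.06 = 2614.
FS_overturning = M_r/M_o = 2614/775.5 = 3.371.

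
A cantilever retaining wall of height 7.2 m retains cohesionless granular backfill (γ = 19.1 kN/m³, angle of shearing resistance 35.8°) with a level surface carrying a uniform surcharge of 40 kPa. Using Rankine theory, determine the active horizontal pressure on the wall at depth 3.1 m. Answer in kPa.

K_a = (1 − sin φ)/(1 + sin φ) = 0.2619.
σ_v = γz + q = 19.1 × 3.1 + 40 = 99.21 kPa.
σ_h = K_a σ_v = 0.2619 × 99.21 = 25.98 kPa.

26.0 kPa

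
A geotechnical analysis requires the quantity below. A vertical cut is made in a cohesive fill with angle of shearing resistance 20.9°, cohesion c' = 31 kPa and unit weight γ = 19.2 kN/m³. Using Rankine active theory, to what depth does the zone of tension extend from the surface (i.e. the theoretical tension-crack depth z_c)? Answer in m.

4.69 m

K_a = tan²(45° − 20.9°/2) = 0.4741; √K_a = 0.6886.
The active pressure is zero where K_a γ z = 2c√K_a, so z_c = 2c/(γ√K_a) = 2×31/(19.2×0.6886) = 4.690 m.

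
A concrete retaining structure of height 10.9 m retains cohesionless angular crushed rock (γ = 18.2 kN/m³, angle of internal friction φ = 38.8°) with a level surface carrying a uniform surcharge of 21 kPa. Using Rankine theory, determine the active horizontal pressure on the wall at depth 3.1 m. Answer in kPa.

17.8 kPa

K_a = (1 − sin φ)/(1 + sin φ) = 0.2296.
σ_v = γz + q = 18.2 × 3.1 + 21 = 77.42 kPa.
σ_h = K_a σ_v = 0.2296 × 77.42 = 17.77 kPa.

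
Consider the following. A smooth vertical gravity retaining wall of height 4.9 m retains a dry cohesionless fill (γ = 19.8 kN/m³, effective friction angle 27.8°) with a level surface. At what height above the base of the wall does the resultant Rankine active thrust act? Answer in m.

K_a = 0.3639.
The pressure distribution is triangular, so the resultant acts at H/3 above the base = 4.9/3 = 1.633 m.

1.63 m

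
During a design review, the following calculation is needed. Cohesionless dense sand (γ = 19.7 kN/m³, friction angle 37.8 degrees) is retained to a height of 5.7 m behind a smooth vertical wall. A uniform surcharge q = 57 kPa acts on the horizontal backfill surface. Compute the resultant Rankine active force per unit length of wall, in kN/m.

155 kN/m

K_a = tan²(45° − φ/2) = 0.2400.
Soil triangle: ½ K_a γ H² = 0.5×0.2400×19.7×5.7² = 76.81 kN/m.
Surcharge rectangle: K_a q H = 0.2400×57×5.7 = 77.98 kN/m.
Total = 76.81 + 77.98 = 154.8 kN/m.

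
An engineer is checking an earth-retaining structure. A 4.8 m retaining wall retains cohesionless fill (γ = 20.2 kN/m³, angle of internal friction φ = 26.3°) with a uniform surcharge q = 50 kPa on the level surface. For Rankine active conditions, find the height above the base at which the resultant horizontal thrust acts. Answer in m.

K_a = 0.3859.
Triangular part P₁ = ½K_aγH² = 89.81 at H/3 = 1.600 m; rectangular part P₂ = K_a q H = 92.62 at H/2 = 2.400 m.
ȳ = (P₁·1.600 + P₂·2.400)/(P₁+P₂) = 2.006 m.

2.01 m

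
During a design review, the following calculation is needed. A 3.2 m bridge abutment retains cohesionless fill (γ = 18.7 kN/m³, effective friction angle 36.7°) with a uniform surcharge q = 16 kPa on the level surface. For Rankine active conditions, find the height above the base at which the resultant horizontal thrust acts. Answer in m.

1.25 m

K_a = 0.2519.
Triangular part P₁ = ½K_aγH² = 24.11 at H/3 = 1.067 m; rectangular part P₂ = K_a q H = 12.90 at H/2 = 1.600 m.
ȳ = (P₁·1.067 + P₂·1.600)/(P₁+P₂) = 1.252 m.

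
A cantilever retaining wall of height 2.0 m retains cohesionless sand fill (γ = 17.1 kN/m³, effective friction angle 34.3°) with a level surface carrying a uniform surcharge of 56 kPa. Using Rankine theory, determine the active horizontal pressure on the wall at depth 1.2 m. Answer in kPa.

K_a = (1 − sin φ)/(1 + sin φ) = 0.2792.
σ_v = γz + q = 17.1 × 1.2 + 56 = 76.52 kPa.
σ_h = K_a σ_v = 0.2792 × 76.52 = 21.36 kPa.

21.4 kPa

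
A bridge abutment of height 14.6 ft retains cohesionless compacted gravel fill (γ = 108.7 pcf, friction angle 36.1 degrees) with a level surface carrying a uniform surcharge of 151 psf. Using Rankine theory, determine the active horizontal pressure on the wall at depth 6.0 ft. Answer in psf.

208 psf

K_a = (1 − sin φ)/(1 + sin φ) = 0.2585.
σ_v = γz + q = 108.7 × 6.0 + 151 = 803.2 psf.
σ_h = K_a σ_v = 0.2585 × 803.2 = 207.6 psf.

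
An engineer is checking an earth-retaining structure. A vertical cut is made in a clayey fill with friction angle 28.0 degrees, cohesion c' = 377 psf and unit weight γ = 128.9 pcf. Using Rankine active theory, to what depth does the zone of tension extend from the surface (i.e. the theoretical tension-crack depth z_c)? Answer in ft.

9.74 ft

K_a = tan²(45° − 28.0°/2) = 0.3610; √K_a = 0.6009.
The active pressure is zero where K_a γ z = 2c√K_a, so z_c = 2c/(γ√K_a) = 2×377/(128.9×0.6009) = 9.735 ft.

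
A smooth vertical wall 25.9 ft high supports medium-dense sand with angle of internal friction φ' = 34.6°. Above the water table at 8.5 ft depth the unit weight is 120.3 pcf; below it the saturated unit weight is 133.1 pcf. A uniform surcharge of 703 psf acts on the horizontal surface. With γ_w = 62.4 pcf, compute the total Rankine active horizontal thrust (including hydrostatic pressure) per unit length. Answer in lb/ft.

23500 lb/ft

K_a = tan²(45° − φ/2) = 0.2756.
γ' = 133.1 − 62.4 = 70.70 pcf. h₂ = H − d_w = 17.4 ft.
σ'_h: at surface K_a·q = 193.8; at WT K_a(q+γd_w) = 475.6; at base K_a(q+γd_w+γ'h₂) = 814.7 psf.
P₁ = ½(193.8+475.6)×8.5 = 2845; P₂ = ½(475.6+814.7)×17.4 = 11230; P_w = ½γ_w h₂² = 9446.
Total = 2845+11230+9446 = 23520 lb/ft.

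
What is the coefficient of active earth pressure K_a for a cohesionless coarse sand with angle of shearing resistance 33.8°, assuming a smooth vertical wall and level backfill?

0.285

K_a = (1 − sin φ)/(1 + sin φ) = (1 − sin 33.8°)/(1 + sin 33.8°) = 0.2851.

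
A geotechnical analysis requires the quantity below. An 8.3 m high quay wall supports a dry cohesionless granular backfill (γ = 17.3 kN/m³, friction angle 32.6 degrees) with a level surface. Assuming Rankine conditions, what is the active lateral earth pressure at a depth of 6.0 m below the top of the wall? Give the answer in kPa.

31.1 kPa

K_a = (1 − sin φ)/(1 + sin φ) = 0.2997.
σ_h = K_a γ z = 0.2997 × 17.3 × 6.0 = 31.11 kPa.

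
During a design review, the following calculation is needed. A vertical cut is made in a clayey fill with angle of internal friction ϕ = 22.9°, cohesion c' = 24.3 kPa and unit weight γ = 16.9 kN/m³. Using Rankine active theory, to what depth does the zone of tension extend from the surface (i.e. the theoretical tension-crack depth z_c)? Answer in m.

K_a = tan²(45° − 22.9°/2) = 0.4398; √K_a = 0.6631.
The active pressure is zero where K_a γ z = 2c√K_a, so z_c = 2c/(γ√K_a) = 2×24.3/(16.9×0.6631) = 4.337 m.

4.34 m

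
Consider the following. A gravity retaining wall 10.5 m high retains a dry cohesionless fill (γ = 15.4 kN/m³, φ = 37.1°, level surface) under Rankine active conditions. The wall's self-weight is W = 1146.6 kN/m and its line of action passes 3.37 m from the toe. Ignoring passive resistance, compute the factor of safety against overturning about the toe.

K_a = tan²(45° − 37.1°/2) = 0.2475.
P_a = ½K_aγH² = 0.5×0.2475×15.4×10.5² = 210.1 kN/m, acting at H/3 = 3.500 m above the base.
Overturning moment M_o = P_a × H/3 = 210.1 × 3.500 = 735.4.
Resisting moment M_r = W × 3.37 = 1146.6 × 3.37 = 3864.
FS_overturning = M_r/M_o = 3864/735.4 = 5.255.

5.25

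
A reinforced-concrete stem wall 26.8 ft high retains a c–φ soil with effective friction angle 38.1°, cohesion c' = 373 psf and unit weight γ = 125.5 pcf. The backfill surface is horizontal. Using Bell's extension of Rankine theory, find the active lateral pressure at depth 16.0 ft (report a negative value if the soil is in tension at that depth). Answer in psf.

K_a = (1 − sin φ)/(1 + sin φ) = 0.2368.
σ_a = K_a γ z − 2c√K_a = 0.2368×125.5×16.0 − 2×373×0.4867 = 112.5 psf.

113 psf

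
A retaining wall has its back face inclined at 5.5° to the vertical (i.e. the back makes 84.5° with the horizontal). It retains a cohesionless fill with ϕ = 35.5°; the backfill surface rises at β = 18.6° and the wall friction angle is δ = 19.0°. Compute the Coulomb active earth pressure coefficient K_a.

0.362

K_a = sin²(α+φ) / [sin²α · sin(α−δ) · (1 + √{sin(φ+δ)sin(φ−β) / (sin(α−δ)sin(α+β))})²].
With α = 84.5°, φ = 35.5°, δ = 19.0°, β = 18.6°: K_a = 0.3616.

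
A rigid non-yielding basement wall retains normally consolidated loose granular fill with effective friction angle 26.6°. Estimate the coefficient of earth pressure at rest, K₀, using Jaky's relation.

0.552

K₀ = 1 − sin φ' = 1 − sin 26.6° = 0.5522.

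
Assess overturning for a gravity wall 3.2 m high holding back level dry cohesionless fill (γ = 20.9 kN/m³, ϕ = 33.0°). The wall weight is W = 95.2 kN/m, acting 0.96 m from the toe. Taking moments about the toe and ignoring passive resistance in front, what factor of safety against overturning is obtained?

2.72

K_a = tan²(45° − 33.0°/2) = 0.2948.
P_a = ½K_aγH² = 0.5×0.2948×20.9×3.2² = 31.55 kN/m, acting at H/3 = 1.067 m above the base.
Overturning moment M_o = P_a × H/3 = 31.55 × 1.067 = 33.65.
Resisting moment M_r = W × 0.96 = 95.2 × 0.96 = 91.39.
FS_overturning = M_r/M_o = 91.39/33.65 = 2.716.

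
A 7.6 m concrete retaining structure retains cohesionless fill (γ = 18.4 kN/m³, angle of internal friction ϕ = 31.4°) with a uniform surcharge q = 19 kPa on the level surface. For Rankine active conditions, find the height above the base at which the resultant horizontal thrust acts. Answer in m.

2.80 m

K_a = 0.3149.
Triangular part P₁ = ½K_aγH² = 167.3 at H/3 = 2.533 m; rectangular part P₂ = K_a q H = 45.47 at H/2 = 3.800 m.
ȳ = (P₁·2.533 + P₂·3.800)/(P₁+P₂) = 2.804 m.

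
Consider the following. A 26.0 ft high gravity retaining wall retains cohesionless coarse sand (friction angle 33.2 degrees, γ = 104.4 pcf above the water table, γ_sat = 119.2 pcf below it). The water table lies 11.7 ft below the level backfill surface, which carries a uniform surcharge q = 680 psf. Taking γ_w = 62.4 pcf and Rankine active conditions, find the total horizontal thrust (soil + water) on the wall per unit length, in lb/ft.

20400 lb/ft

K_a = tan²(45° − φ/2) = 0.2924.
γ' = 119.2 − 62.4 = 56.80 pcf. h₂ = H − d_w = 14.3 ft.
σ'_h: at surface K_a·q = 198.8; at WT K_a(q+γd_w) = 555.9; at base K_a(q+γd_w+γ'h₂) = 793.4 psf.
P₁ = ½(198.8+555.9)×11.7 = 4415; P₂ = ½(555.9+793.4)×14.3 = 9647; P_w = ½γ_w h₂² = 6380.
Total = 4415+9647+6380 = 20440 lb/ft.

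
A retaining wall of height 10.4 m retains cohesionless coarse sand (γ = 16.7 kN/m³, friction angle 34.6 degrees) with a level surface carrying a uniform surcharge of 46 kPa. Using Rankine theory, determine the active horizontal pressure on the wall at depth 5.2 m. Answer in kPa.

36.6 kPa

K_a = (1 − sin φ)/(1 + sin φ) = 0.2756.
σ_v = γz + q = 16.7 × 5.2 + 46 = 132.8 kPa.
σ_h = K_a σ_v = 0.2756 × 132.8 = 36.62 kPa.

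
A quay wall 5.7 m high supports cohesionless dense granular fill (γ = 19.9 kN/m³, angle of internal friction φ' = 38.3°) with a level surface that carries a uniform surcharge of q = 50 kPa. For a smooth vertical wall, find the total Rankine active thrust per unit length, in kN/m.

143 kN/m

K_a = tan²(45° − φ/2) = 0.2347.
Soil triangle: ½ K_a γ H² = 0.5×0.2347×19.9×5.7² = 75.88 kN/m.
Surcharge rectangle: K_a q H = 0.2347×50×5.7 = 66.90 kN/m.
Total = 75.88 + 66.90 = 142.8 kN/m.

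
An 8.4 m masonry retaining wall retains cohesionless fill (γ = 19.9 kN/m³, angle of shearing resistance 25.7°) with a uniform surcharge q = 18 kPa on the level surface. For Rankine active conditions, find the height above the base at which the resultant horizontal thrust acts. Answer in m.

K_a = 0.3950.
Triangular part P₁ = ½K_aγH² = 277.3 at H/3 = 2.800 m; rectangular part P₂ = K_a q H = 59.73 at H/2 = 4.200 m.
ȳ = (P₁·2.800 + P₂·4.200)/(P₁+P₂) = 3.048 m.

3.05 m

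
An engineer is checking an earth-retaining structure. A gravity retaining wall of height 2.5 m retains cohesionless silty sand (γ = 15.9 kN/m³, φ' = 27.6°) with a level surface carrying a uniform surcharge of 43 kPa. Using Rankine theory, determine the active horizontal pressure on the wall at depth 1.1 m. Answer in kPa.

K_a = (1 − sin φ)/(1 + sin φ) = 0.3668.
σ_v = γz + q = 15.9 × 1.1 + 43 = 60.49 kPa.
σ_h = K_a σ_v = 0.3668 × 60.49 = 22.19 kPa.

22.2 kPa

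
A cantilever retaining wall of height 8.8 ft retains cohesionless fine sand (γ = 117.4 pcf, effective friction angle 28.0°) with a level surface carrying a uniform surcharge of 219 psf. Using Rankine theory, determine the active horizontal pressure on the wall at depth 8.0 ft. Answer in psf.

418 psf

K_a = (1 − sin φ)/(1 + sin φ) = 0.3610.
σ_v = γz + q = 117.4 × 8.0 + 219 = 1158 psf.
σ_h = K_a σ_v = 0.3610 × 1158 = 418.1 psf.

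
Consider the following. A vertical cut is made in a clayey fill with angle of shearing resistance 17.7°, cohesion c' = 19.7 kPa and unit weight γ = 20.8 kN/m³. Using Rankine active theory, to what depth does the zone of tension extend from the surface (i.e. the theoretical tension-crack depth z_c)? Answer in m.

2.59 m

K_a = tan²(45° − 17.7°/2) = 0.5337; √K_a = 0.7306.
The active pressure is zero where K_a γ z = 2c√K_a, so z_c = 2c/(γ√K_a) = 2×19.7/(20.8×0.7306) = 2.593 m.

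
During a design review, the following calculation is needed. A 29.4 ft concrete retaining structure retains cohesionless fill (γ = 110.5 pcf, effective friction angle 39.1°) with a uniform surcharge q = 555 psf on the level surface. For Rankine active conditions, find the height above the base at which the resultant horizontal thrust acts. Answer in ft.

K_a = 0.2265.
Triangular part P₁ = ½K_aγH² = 10820 at H/3 = 9.800 ft; rectangular part P₂ = K_a q H = 3696 at H/2 = 14.70 ft.
ȳ = (P₁·9.800 + P₂·14.70)/(P₁+P₂) = 11.05 ft.

11.0 ft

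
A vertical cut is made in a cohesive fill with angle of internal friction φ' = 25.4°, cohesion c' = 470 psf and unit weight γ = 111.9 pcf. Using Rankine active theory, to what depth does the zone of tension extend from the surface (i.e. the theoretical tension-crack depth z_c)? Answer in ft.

K_a = tan²(45° − 25.4°/2) = 0.3996; √K_a = 0.6322.
The active pressure is zero where K_a γ z = 2c√K_a, so z_c = 2c/(γ√K_a) = 2×470/(111.9×0.6322) = 13.29 ft.

13.3 ft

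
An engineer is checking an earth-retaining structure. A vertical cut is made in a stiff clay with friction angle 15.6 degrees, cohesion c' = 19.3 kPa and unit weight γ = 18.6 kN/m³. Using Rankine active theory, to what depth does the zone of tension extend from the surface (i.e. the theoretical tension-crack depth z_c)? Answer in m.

K_a = tan²(45° − 15.6°/2) = 0.5761; √K_a = 0.7590.
The active pressure is zero where K_a γ z = 2c√K_a, so z_c = 2c/(γ√K_a) = 2×19.3/(18.6×0.7590) = 2.734 m.

2.73 m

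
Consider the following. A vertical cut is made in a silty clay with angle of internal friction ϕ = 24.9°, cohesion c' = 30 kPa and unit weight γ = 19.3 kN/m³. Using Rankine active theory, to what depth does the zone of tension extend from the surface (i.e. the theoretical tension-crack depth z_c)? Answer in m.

K_a = tan²(45° − 24.9°/2) = 0.4074; √K_a = 0.6383.
The active pressure is zero where K_a γ z = 2c√K_a, so z_c = 2c/(γ√K_a) = 2×30/(19.3×0.6383) = 4.870 m.

4.87 m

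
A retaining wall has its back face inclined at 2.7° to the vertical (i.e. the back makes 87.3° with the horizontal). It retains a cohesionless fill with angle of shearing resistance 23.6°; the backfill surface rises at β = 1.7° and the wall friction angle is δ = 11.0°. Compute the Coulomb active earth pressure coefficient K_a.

0.418

K_a = sin²(α+φ) / [sin²α · sin(α−δ) · (1 + √{sin(φ+δ)sin(φ−β) / (sin(α−δ)sin(α+β))})²].
With α = 87.3°, φ = 23.6°, δ = 11.0°, β = 1.7°: K_a = 0.4184.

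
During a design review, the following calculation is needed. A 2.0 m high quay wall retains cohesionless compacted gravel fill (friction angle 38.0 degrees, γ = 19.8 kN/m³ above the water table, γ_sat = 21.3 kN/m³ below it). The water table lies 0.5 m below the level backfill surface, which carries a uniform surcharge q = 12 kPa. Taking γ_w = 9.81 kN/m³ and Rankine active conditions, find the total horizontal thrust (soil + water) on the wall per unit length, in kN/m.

23.9 kN/m

K_a = tan²(45° − φ/2) = 0.2379.
γ' = 21.3 − 9.81 = 11.49 kN/m³. h₂ = H − d_w = 1.5 m.
σ'_h: at surface K_a·q = 2.855; at WT K_a(q+γd_w) = 5.210; at base K_a(q+γd_w+γ'h₂) = 9.310 kPa.
P₁ = ½(2.855+5.210)×0.5 = 2.016; P₂ = ½(5.210+9.310)×1.5 = 10.89; P_w = ½γ_w h₂² = 11.04.
Total = 2.016+10.89+11.04 = 23.94 kN/m.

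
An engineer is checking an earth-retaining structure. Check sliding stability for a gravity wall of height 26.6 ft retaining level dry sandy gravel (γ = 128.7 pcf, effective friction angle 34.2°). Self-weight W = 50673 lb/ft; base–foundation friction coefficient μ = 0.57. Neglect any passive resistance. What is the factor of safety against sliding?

K_a = tan²(45° − 34.2°/2) = 0.2803.
P_a = ½K_aγH² = 0.5×0.2803×128.7×26.6² = 12760 lb/ft, acting at H/3 = 8.867 ft above the base.
FS_sliding = μW / P_a = 0.57×50673 / 12760 = 2.263.

2.26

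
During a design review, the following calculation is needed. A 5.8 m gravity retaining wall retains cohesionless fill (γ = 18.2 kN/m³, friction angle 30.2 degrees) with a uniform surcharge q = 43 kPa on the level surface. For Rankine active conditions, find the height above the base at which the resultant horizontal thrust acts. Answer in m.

K_a = 0.3307.
Triangular part P₁ = ½K_aγH² = 101.2 at H/3 = 1.933 m; rectangular part P₂ = K_a q H = 82.47 at H/2 = 2.900 m.
ȳ = (P₁·1.933 + P₂·2.900)/(P₁+P₂) = 2.367 m.

2.37 m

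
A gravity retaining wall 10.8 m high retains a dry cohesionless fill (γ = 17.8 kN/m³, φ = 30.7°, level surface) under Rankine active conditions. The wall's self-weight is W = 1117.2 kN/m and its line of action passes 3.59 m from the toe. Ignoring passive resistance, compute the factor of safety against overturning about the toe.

K_a = tan²(45° − 30.7°/2) = 0.3240.
P_a = ½K_aγH² = 0.5×0.3240×17.8×10.8² = 336.4 kN/m, acting at H/3 = 3.600 m above the base.
Overturning moment M_o = P_a × H/3 = 336.4 × 3.600 = 1211.
Resisting moment M_r = W × 3.59 = 1117.2 × 3.59 = 4011.
FS_overturning = M_r/M_o = 4011/1211 = 3.312.

3.31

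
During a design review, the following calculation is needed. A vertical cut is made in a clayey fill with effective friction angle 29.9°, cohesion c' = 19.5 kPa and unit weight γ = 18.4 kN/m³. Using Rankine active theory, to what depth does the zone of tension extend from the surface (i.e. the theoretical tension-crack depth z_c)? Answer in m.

3.66 m

K_a = tan²(45° − 29.9°/2) = 0.3347; √K_a = 0.5785.
The active pressure is zero where K_a γ z = 2c√K_a, so z_c = 2c/(γ√K_a) = 2×19.5/(18.4×0.5785) = 3.664 m.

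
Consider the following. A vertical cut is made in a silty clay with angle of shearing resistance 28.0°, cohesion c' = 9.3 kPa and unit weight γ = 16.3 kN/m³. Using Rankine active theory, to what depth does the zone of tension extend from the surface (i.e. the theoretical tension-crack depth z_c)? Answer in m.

K_a = tan²(45° − 28.0°/2) = 0.3610; √K_a = 0.6009.
The active pressure is zero where K_a γ z = 2c√K_a, so z_c = 2c/(γ√K_a) = 2×9.3/(16.3×0.6009) = 1.899 m.

1.90 m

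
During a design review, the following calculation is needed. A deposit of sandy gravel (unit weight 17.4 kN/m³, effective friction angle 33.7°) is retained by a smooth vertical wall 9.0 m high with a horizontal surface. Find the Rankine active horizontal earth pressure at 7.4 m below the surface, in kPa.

36.9 kPa

K_a = (1 − sin φ)/(1 + sin φ) = 0.2863.
σ_h = K_a γ z = 0.2863 × 17.4 × 7.4 = 36.86 kPa.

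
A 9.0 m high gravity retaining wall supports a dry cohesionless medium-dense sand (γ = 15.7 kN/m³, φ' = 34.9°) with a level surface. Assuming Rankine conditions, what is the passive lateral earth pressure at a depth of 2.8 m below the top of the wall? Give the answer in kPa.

K_p = (1 + sin φ)/(1 − sin φ) = 3.674.
σ_h = K_p γ z = 3.674 × 15.7 × 2.8 = 161.5 kPa.

162 kPa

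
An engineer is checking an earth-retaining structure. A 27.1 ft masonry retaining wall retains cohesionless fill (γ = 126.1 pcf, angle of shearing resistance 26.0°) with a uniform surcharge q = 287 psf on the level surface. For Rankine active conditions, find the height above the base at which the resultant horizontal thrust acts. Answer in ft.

9.68 ft

K_a = 0.3905.
Triangular part P₁ = ½K_aγH² = 18080 at H/3 = 9.033 ft; rectangular part P₂ = K_a q H = 3037 at H/2 = 13.55 ft.
ȳ = (P₁·9.033 + P₂·13.55)/(P₁+P₂) = 9.683 ft.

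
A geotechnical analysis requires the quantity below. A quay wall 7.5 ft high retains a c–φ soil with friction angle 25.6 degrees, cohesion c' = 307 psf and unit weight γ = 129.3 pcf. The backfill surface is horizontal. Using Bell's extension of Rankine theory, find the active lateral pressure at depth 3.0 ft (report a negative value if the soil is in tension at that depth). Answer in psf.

-233 psf

K_a = (1 − sin φ)/(1 + sin φ) = 0.3966.
σ_a = K_a γ z − 2c√K_a = 0.3966×129.3×3.0 − 2×307×0.6297 = -232.8 psf.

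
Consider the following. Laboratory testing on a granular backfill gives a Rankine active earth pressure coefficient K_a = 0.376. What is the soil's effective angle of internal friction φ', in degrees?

K_a = tan²(45° − φ/2) ⇒ 45° − φ/2 = arctan(√0.376) = 31.52°.
φ = 2(45° − 31.52°) = 26.97°.

27.0°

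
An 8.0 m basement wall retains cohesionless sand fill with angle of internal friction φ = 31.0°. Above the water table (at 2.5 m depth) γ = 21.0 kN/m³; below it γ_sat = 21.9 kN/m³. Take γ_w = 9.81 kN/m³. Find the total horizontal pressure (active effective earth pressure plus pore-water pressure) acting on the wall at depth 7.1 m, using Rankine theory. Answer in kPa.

K_a = (1 − sin φ)/(1 + sin φ) = 0.3201.
γ' = 21.9 − 9.81 = 12.09 kN/m³.
Effective vertical stress at 7.1 m: σ'_v = 21.0×2.5 + 12.09×4.60 = 108.1 kPa.
σ'_h = K_a σ'_v = 0.3201 × 108.1 = 34.61 kPa; u = γ_w × 4.60 = 45.13 kPa.
Total σ_h = 34.61 + 45.13 = 79.73 kPa.

79.7 kPa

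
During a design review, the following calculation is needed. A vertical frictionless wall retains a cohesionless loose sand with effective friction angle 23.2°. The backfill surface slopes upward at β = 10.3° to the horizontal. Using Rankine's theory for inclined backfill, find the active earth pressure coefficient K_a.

0.466

K_a = cos β · (cos β − √(cos²β − cos²φ)) / (cos β + √(cos²β − cos²φ)).
cos β = 0.9839, cos φ = 0.9191, √(cos²β − cos²φ) = 0.3510.
K_a = 0.9839 × (0.9839 − 0.3510)/(0.9839 + 0.3510) = 0.4664.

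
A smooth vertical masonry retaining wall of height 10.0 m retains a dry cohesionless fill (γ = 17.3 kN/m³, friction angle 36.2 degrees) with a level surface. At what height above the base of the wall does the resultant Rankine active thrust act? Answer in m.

K_a = 0.2574.
The pressure distribution is triangular, so the resultant acts at H/3 above the base = 10.0/3 = 3.333 m.

3.33 m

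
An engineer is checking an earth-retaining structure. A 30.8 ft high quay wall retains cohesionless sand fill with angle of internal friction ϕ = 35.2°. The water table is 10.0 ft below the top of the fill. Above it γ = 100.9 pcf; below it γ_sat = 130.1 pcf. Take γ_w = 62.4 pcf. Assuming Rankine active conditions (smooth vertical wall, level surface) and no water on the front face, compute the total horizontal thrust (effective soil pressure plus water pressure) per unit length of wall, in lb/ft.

24400 lb/ft

K_a = tan²(45° − φ/2) = 0.2687.
γ' = 130.1 − 62.4 = 67.70 pcf. Depth below WT = 20.8 ft.
σ'_h at WT = K_a γ d_w = 271.1 psf; at base = 271.1 + K_a γ' × 20.8 = 649.5 psf.
P₁ (0–10.0 ft) = ½×271.1×10.0 = 1356. P₂ (10.0–30.8 ft) = ½(271.1+649.5)×20.8 = 9574.
P_w = ½ γ_w h₂² = 0.5×62.4×20.8² = 13500. Total = 1356+9574+13500 = 24430 lb/ft.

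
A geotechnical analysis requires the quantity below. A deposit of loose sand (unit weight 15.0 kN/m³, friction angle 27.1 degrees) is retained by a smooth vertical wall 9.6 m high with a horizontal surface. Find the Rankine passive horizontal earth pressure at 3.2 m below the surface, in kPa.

K_p = (1 + sin φ)/(1 − sin φ) = 2.673.
σ_h = K_p γ z = 2.673 × 15.0 × 3.2 = 128.3 kPa.

128 kPa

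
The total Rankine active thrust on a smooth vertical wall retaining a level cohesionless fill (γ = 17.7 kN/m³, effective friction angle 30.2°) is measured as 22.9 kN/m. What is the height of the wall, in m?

2.80 m

K_a = 0.3307. P_a = ½ K_a γ H² ⇒ H = √(2P_a/(K_a γ)).
H = √(2×22.9/(0.3307×17.7)) = 2.797 m.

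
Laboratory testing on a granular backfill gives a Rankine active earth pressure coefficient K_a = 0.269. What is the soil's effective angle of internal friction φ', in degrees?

K_a = tan²(45° − φ/2) ⇒ 45° − φ/2 = arctan(√0.269) = 27.41°.
φ = 2(45° − 27.41°) = 35.17°.

35.2°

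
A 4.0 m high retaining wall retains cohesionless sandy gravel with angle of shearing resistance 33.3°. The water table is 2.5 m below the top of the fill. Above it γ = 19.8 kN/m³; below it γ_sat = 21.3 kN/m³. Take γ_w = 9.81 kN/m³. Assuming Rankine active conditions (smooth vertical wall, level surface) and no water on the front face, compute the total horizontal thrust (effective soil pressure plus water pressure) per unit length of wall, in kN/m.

54.4 kN/m

K_a = tan²(45° − φ/2) = 0.2911.
γ' = 21.3 − 9.81 = 11.49 kN/m³. Depth below WT = 1.5 m.
σ'_h at WT = K_a γ d_w = 14.41 kPa; at base = 14.41 + K_a γ' × 1.5 = 19.43 kPa.
P₁ (0–2.5 m) = ½×14.41×2.5 = 18.01. P₂ (2.5–4.0 m) = ½(14.41+19.43)×1.5 = 25.38.
P_w = ½ γ_w h₂² = 0.5×9.81×1.5² = 11.04. Total = 18.01+25.38+11.04 = 54.43 kN/m.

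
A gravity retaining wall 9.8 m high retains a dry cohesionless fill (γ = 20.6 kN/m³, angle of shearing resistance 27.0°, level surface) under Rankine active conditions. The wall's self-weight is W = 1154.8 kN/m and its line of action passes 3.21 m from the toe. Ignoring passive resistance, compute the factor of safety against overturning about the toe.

3.05

K_a = tan²(45° − 27.0°/2) = 0.3755.
P_a = ½K_aγH² = 0.5×0.3755×20.6×9.8² = 371.5 kN/m, acting at H/3 = 3.267 m above the base.
Overturning moment M_o = P_a × H/3 = 371.5 × 3.267 = 1213.
Resisting moment M_r = W × 3.21 = 1154.8 × 3.21 = 3707.
FS_overturning = M_r/M_o = 3707/1213 = 3.055.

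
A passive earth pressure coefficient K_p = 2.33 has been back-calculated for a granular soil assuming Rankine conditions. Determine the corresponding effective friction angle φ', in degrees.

23.5°

K_p = (1+sin φ)/(1−sin φ) ⇒ sin φ = (K_p − 1)/(K_p + 1) = 0.3994.
φ = arcsin(0.3994) = 23.54°.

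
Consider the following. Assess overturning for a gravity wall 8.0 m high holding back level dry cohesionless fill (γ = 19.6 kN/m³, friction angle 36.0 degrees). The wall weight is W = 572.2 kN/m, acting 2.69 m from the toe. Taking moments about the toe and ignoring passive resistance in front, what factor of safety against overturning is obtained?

3.54

K_a = tan²(45° − 36.0°/2) = 0.2596.
P_a = ½K_aγH² = 0.5×0.2596×19.6×8.0² = 162.8 kN/m, acting at H/3 = 2.667 m above the base.
Overturning moment M_o = P_a × H/3 = 162.8 × 2.667 = 434.2.
Resisting moment M_r = W × 2.69 = 572.2 × 2.69 = 1539.
FS_overturning = M_r/M_o = 1539/434.2 = 3.545.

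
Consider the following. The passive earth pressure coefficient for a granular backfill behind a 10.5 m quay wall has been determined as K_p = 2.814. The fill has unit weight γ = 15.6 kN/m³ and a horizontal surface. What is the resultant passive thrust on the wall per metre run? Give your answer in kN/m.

2420 kN/m

P = ½ K_p γ H² = 0.5 × 2.814 × 15.6 × 10.5² = 2420 kN/m.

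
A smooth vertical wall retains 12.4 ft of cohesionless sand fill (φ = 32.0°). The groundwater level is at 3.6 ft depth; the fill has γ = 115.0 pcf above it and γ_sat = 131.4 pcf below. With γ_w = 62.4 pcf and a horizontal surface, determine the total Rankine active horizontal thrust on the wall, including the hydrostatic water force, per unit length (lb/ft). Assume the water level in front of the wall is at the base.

4590 lb/ft

K_a = tan²(45° − φ/2) = 0.3073.
γ' = 131.4 − 62.4 = 69.00 pcf. Depth below WT = 8.8 ft.
σ'_h at WT = K_a γ d_w = 127.2 psf; at base = 127.2 + K_a γ' × 8.8 = 313.8 psf.
P₁ (0–3.6 ft) = ½×127.2×3.6 = 229.0. P₂ (3.6–12.4 ft) = ½(127.2+313.8)×8.8 = 1940.
P_w = ½ γ_w h₂² = 0.5×62.4×8.8² = 2416. Total = 229.0+1940+2416 = 4585 lb/ft.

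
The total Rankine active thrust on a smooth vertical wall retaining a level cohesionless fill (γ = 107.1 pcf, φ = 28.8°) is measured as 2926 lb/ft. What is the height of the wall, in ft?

K_a = 0.3498. P_a = ½ K_a γ H² ⇒ H = √(2P_a/(K_a γ)).
H = √(2×2926/(0.3498×107.1)) = 12.50 ft.

12.5 ft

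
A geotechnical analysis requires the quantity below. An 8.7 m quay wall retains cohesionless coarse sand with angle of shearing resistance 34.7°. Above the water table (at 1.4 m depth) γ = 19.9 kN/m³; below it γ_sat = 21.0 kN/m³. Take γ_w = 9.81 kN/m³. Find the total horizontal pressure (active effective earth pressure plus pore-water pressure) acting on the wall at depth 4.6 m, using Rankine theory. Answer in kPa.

K_a = (1 − sin φ)/(1 + sin φ) = 0.2745.
γ' = 21.0 − 9.81 = 11.19 kN/m³.
Effective vertical stress at 4.6 m: σ'_v = 19.9×1.4 + 11.19×3.20 = 63.67 kPa.
σ'_h = K_a σ'_v = 0.2745 × 63.67 = 17.47 kPa; u = γ_w × 3.20 = 31.39 kPa.
Total σ_h = 17.47 + 31.39 = 48.87 kPa.

48.9 kPa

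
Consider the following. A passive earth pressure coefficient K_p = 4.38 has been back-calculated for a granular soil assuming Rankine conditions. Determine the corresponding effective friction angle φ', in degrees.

38.9°

K_p = (1+sin φ)/(1−sin φ) ⇒ sin φ = (K_p − 1)/(K_p + 1) = 0.6283.
φ = arcsin(0.6283) = 38.92°.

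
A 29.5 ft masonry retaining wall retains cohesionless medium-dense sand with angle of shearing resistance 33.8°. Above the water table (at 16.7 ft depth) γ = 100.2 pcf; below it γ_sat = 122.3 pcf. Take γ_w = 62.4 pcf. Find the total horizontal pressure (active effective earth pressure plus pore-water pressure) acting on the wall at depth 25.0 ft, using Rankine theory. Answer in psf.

1140 psf

K_a = (1 − sin φ)/(1 + sin φ) = 0.2851.
γ' = 122.3 − 62.4 = 59.90 pcf.
Effective vertical stress at 25.0 ft: σ'_v = 100.2×16.7 + 59.90×8.30 = 2171 psf.
σ'_h = K_a σ'_v = 0.2851 × 2171 = 618.8 psf; u = γ_w × 8.30 = 517.9 psf.
Total σ_h = 618.8 + 517.9 = 1137 psf.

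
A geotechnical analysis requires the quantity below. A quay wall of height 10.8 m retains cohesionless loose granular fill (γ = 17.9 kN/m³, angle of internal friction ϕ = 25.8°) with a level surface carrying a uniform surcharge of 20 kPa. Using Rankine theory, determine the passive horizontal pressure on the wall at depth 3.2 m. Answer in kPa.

K_p = (1 + sin φ)/(1 − sin φ) = 2.541.
σ_v = γz + q = 17.9 × 3.2 + 20 = 77.28 kPa.
σ_h = K_p σ_v = 2.541 × 77.28 = 196.4 kPa.

196 kPa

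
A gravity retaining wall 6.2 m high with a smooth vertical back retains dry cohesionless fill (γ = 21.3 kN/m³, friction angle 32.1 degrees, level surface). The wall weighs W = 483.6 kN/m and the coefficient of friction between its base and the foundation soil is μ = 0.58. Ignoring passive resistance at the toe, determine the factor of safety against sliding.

K_a = tan²(45° − 32.1°/2) = 0.3060.
P_a = ½K_aγH² = 0.5×0.3060×21.3×6.2² = 125.3 kN/m, acting at H/3 = 2.067 m above the base.
FS_sliding = μW / P_a = 0.58×483.6 / 125.3 = 2.239.

2.24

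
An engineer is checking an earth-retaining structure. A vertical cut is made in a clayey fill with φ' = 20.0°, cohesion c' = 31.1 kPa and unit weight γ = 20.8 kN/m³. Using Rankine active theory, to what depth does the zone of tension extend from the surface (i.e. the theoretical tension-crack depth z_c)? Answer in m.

4.27 m

K_a = tan²(45° − 20.0°/2) = 0.4903; √K_a = 0.7002.
The active pressure is zero where K_a γ z = 2c√K_a, so z_c = 2c/(γ√K_a) = 2×31.1/(20.8×0.7002) = 4.271 m.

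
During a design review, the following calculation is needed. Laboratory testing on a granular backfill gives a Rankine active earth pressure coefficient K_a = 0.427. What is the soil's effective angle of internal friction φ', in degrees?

23.7°

K_a = tan²(45° − φ/2) ⇒ 45° − φ/2 = arctan(√0.427) = 33.16°.
φ = 2(45° − 33.16°) = 23.67°.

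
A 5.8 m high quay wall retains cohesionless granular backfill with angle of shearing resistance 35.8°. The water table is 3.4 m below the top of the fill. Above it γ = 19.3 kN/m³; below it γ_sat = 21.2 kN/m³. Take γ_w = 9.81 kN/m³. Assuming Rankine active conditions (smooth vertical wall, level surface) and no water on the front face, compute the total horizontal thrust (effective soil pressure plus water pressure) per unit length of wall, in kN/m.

K_a = tan²(45° − φ/2) = 0.2619.
γ' = 21.2 − 9.81 = 11.39 kN/m³. Depth below WT = 2.4 m.
σ'_h at WT = K_a γ d_w = 17.18 kPa; at base = 17.18 + K_a γ' × 2.4 = 24.34 kPa.
P₁ (0–3.4 m) = ½×17.18×3.4 = 29.21. P₂ (3.4–5.8 m) = ½(17.18+24.34)×2.4 = 49.83.
P_w = ½ γ_w h₂² = 0.5×9.81×2.4² = 28.25. Total = 29.21+49.83+28.25 = 107.3 kN/m.

107 kN/m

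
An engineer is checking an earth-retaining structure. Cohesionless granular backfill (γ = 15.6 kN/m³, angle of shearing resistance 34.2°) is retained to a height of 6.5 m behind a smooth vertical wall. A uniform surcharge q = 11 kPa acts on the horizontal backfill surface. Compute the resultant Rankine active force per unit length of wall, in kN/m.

K_a = tan²(45° − φ/2) = 0.2803.
Soil triangle: ½ K_a γ H² = 0.5×0.2803×15.6×6.5² = 92.39 kN/m.
Surcharge rectangle: K_a q H = 0.2803×11×6.5 = 20.04 kN/m.
Total = 92.39 + 20.04 = 112.4 kN/m.

112 kN/m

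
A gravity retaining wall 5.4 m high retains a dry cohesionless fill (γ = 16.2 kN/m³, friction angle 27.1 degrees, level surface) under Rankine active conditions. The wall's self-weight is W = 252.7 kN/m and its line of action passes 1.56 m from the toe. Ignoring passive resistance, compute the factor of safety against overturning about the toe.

K_a = tan²(45° − 27.1°/2) = 0.3741.
P_a = ½K_aγH² = 0.5×0.3741×16.2×5.4² = 88.35 kN/m, acting at H/3 = 1.800 m above the base.
Overturning moment M_o = P_a × H/3 = 88.35 × 1.800 = 159.0.
Resisting moment M_r = W × 1.56 = 252.7 × 1.56 = 394.2.
FS_overturning = M_r/M_o = 394.2/159.0 = 2.479.

2.48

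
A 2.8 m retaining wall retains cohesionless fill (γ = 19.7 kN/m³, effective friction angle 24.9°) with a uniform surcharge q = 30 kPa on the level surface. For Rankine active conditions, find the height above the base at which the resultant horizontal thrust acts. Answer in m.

K_a = 0.4074.
Triangular part P₁ = ½K_aγH² = 31.46 at H/3 = 0.9333 m; rectangular part P₂ = K_a q H = 34.22 at H/2 = 1.400 m.
ȳ = (P₁·0.9333 + P₂·1.400)/(P₁+P₂) = 1.176 m.

1.18 m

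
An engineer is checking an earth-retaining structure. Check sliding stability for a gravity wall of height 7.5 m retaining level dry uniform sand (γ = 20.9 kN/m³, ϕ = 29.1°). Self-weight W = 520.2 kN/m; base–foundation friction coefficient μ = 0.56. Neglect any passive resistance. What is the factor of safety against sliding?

K_a = tan²(45° − 29.1°/2) = 0.3456.
P_a = ½K_aγH² = 0.5×0.3456×20.9×7.5² = 203.1 kN/m, acting at H/3 = 2.500 m above the base.
FS_sliding = μW / P_a = 0.56×520.2 / 203.1 = 1.434.

1.43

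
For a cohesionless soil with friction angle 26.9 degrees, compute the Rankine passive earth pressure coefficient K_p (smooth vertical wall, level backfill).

2.65

K_p = (1 + sin φ)/(1 − sin φ) = tan²(45° + 26.9°/2) = 2.653.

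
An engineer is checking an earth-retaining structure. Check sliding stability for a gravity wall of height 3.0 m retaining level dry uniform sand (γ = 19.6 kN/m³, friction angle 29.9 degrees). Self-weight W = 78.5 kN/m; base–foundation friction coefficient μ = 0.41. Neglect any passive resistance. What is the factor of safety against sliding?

K_a = tan²(45° − 29.9°/2) = 0.3347.
P_a = ½K_aγH² = 0.5×0.3347×19.6×3.0² = 29.52 kN/m, acting at H/3 = 1.000 m above the base.
FS_sliding = μW / P_a = 0.41×78.5 / 29.52 = 1.090.

1.09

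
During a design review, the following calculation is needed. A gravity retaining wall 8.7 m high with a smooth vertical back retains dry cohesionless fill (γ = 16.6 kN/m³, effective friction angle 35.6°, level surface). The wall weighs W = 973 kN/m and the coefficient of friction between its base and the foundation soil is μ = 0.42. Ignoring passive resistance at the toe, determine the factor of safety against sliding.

2.46

K_a = tan²(45° − 35.6°/2) = 0.2641.
P_a = ½K_aγH² = 0.5×0.2641×16.6×8.7² = 165.9 kN/m, acting at H/3 = 2.900 m above the base.
FS_sliding = μW / P_a = 0.42×973 / 165.9 = 2.463.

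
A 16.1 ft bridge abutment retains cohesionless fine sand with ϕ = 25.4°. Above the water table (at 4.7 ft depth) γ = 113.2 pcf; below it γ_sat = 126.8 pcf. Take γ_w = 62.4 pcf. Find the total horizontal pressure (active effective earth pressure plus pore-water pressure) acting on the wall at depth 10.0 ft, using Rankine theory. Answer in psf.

680 psf

K_a = (1 − sin φ)/(1 + sin φ) = 0.3996.
γ' = 126.8 − 62.4 = 64.40 pcf.
Effective vertical stress at 10.0 ft: σ'_v = 113.2×4.7 + 64.40×5.30 = 873.4 psf.
σ'_h = K_a σ'_v = 0.3996 × 873.4 = 349.0 psf; u = γ_w × 5.30 = 330.7 psf.
Total σ_h = 349.0 + 330.7 = 679.8 psf.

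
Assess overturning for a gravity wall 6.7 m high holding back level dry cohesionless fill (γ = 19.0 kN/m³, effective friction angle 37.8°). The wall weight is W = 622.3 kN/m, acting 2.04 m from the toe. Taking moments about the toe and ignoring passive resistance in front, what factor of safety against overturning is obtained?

5.55

K_a = tan²(45° − 37.8°/2) = 0.2400.
P_a = ½K_aγH² = 0.5×0.2400×19.0×6.7² = 102.3 kN/m, acting at H/3 = 2.233 m above the base.
Overturning moment M_o = P_a × H/3 = 102.3 × 2.233 = 228.6.
Resisting moment M_r = W × 2.04 = 622.3 × 2.04 = 1269.
FS_overturning = M_r/M_o = 1269/228.6 = 5.554.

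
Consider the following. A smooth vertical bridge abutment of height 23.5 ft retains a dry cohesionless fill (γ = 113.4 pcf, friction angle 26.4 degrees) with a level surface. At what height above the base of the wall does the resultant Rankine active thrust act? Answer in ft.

7.83 ft

K_a = 0.3844.
The pressure distribution is triangular, so the resultant acts at H/3 above the base = 23.5/3 = 7.833 ft.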